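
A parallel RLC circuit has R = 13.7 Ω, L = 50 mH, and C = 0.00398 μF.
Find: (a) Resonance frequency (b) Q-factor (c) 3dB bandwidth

Step 1 — Resonance: ω₀ = 1/√(LC) = 1/√(0.05·3.98e-09) = 7.089e+04 rad/s.
Step 2 — f₀ = ω₀/(2π) = 1.128e+04 Hz.
Step 3 — Parallel Q: Q = R/(ω₀L) = 13.7/(7.089e+04·0.05) = 0.003865.
Step 4 — Bandwidth: Δω = ω₀/Q = 1.834e+07 rad/s; BW = Δω/(2π) = 2.919e+06 Hz.

(a) f₀ = 1.128e+04 Hz  (b) Q = 0.003865  (c) BW = 2.919e+06 Hz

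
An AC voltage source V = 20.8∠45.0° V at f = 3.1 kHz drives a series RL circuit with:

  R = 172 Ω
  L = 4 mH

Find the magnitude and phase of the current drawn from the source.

Step 1 — Angular frequency: ω = 2π·f = 2π·3100 = 1.948e+04 rad/s.
Step 2 — Component impedances:
  R: Z = R = 172 Ω
  L: Z = jωL = j·1.948e+04·0.004 = 0 + j77.91 Ω
Step 3 — Series combination: Z_total = R + L = 172 + j77.91 Ω = 188.8∠24.4° Ω.
Step 4 — Source phasor: V = 20.8∠45.0° V = 14.71 + j14.71 V.
Step 5 — Ohm's law: I = V / Z_total = (14.71 + j14.71) / (172 + j77.91) = 0.1031 + j0.03881 A.
Step 6 — Convert to polar: |I| = 0.1102 A, ∠I = 20.6°.

I = 0.1102∠20.6° A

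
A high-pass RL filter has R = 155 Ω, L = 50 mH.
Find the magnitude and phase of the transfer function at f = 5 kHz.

Step 1 — Angular frequency: ω = 2π·5000 = 3.142e+04 rad/s.
Step 2 — Transfer function: H(jω) = jωL/(R + jωL).
Step 3 — Numerator jωL = j·1571; denominator R + jωL = 155 + j1571.
Step 4 — H = 0.9904 + j0.09772.
Step 5 — Magnitude: |H| = 0.9952 (-0.0 dB); phase: φ = 5.6°.

|H| = 0.9952 (-0.0 dB), φ = 5.6°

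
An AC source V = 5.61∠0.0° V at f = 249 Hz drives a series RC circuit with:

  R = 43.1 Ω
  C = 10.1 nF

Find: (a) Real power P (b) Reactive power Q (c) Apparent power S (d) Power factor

Step 1 — Angular frequency: ω = 2π·f = 2π·249 = 1565 rad/s.
Step 2 — Component impedances:
  R: Z = R = 43.1 Ω
  C: Z = 1/(jωC) = -j/(ω·C) = 0 - j6.328e+04 Ω
Step 3 — Series combination: Z_total = R + C = 43.1 - j6.328e+04 Ω = 6.328e+04∠-90.0° Ω.
Step 4 — Source phasor: V = 5.61∠0.0° V = 5.61 V.
Step 5 — Current: I = V / Z = 6.037e-08 + j8.865e-05 A = 8.865e-05∠90.0° A.
Step 6 — Complex power: S = V·I* = 3.387e-07 - j0.0004973 VA.
Step 7 — Real power: P = Re(S) = 3.387e-07 W.
Step 8 — Reactive power: Q = Im(S) = -0.0004973 VAR.
Step 9 — Apparent power: |S| = 0.0004973 VA.
Step 10 — Power factor: PF = P/|S| = 0.000681 (leading).

(a) P = 3.387e-07 W  (b) Q = -0.0004973 VAR  (c) S = 0.0004973 VA  (d) PF = 0.000681 (leading)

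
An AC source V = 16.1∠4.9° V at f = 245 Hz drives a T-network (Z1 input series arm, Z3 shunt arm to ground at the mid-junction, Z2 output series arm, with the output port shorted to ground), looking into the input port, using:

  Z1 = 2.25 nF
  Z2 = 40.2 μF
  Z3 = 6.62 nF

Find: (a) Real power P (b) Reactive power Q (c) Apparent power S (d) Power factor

Step 1 — Angular frequency: ω = 2π·f = 2π·245 = 1539 rad/s.
Step 2 — Component impedances:
  Z1: Z = 1/(jωC) = -j/(ω·C) = 0 - j2.887e+05 Ω
  Z2: Z = 1/(jωC) = -j/(ω·C) = 0 - j16.16 Ω
  Z3: Z = 1/(jωC) = -j/(ω·C) = 0 - j9.813e+04 Ω
Step 3 — With the output port shorted to ground, the output series arm Z2 runs from the junction to ground; the shunt arm Z3 also runs from the junction to ground. They appear in parallel: Z3 || Z2 = 0 - j16.16 Ω.
Step 4 — Series with input arm Z1: Z_in = Z1 + (Z3 || Z2) = 0 - j2.887e+05 Ω = 2.887e+05∠-90.0° Ω.
Step 5 — Source phasor: V = 16.1∠4.9° V = 16.04 + j1.375 V.
Step 6 — Current: I = V / Z = -4.763e-06 + j5.556e-05 A = 5.576e-05∠94.9° A.
Step 7 — Complex power: S = V·I* = 0 - j0.0008978 VA.
Step 8 — Real power: P = Re(S) = 0 W.
Step 9 — Reactive power: Q = Im(S) = -0.0008978 VAR.
Step 10 — Apparent power: |S| = 0.0008978 VA.
Step 11 — Power factor: PF = P/|S| = 0 (leading).

(a) P = 0 W  (b) Q = -0.0008978 VAR  (c) S = 0.0008978 VA  (d) PF = 0 (leading)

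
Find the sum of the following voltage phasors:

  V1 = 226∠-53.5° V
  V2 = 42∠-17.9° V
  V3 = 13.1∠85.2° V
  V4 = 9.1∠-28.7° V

Step 1 — Convert each phasor to rectangular form:
  V1 = 226·(cos(-53.5°) + j·sin(-53.5°)) = 134.4 - j181.7 V
  V2 = 42·(cos(-17.9°) + j·sin(-17.9°)) = 39.97 - j12.91 V
  V3 = 13.1·(cos(85.2°) + j·sin(85.2°)) = 1.096 + j13.05 V
  V4 = 9.1·(cos(-28.7°) + j·sin(-28.7°)) = 7.982 - j4.37 V
Step 2 — Sum components: V_total = 183.5 - j185.9 V.
Step 3 — Convert to polar: |V_total| = 261.2 V, ∠V_total = -45.4°.

V_total = 261.2∠-45.4° V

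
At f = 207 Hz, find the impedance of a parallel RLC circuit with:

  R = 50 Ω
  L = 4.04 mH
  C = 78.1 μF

Step 1 — Angular frequency: ω = 2π·f = 2π·207 = 1301 rad/s.
Step 2 — Component impedances:
  R: Z = R = 50 Ω
  L: Z = jωL = j·1301·0.00404 = 0 + j5.255 Ω
  C: Z = 1/(jωC) = -j/(ω·C) = 0 - j9.845 Ω
Step 3 — Parallel combination: 1/Z_total = 1/R + 1/L + 1/C; Z_total = 2.417 + j10.72 Ω = 10.99∠77.3° Ω.

Z = 2.417 + j10.72 Ω = 10.99∠77.3° Ω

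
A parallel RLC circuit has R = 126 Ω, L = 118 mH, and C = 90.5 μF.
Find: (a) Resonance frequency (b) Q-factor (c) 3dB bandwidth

Step 1 — Resonance: ω₀ = 1/√(LC) = 1/√(0.118·9.05e-05) = 306 rad/s.
Step 2 — f₀ = ω₀/(2π) = 48.7 Hz.
Step 3 — Parallel Q: Q = R/(ω₀L) = 126/(306·0.118) = 3.489.
Step 4 — Bandwidth: Δω = ω₀/Q = 87.7 rad/s; BW = Δω/(2π) = 13.96 Hz.

(a) f₀ = 48.7 Hz  (b) Q = 3.489  (c) BW = 13.96 Hz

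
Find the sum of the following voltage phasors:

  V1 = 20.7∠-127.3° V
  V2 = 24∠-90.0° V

Step 1 — Convert each phasor to rectangular form:
  V1 = 20.7·(cos(-127.3°) + j·sin(-127.3°)) = -12.54 - j16.47 V
  V2 = 24·(cos(-90.0°) + j·sin(-90.0°)) = 0 - j24 V
Step 2 — Sum components: V_total = -12.54 - j40.47 V.
Step 3 — Convert to polar: |V_total| = 42.37 V, ∠V_total = -107.2°.

V_total = 42.37∠-107.2° V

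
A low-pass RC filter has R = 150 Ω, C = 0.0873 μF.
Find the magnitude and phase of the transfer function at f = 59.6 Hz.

Step 1 — Angular frequency: ω = 2π·59.6 = 374.5 rad/s.
Step 2 — Transfer function: H(jω) = 1/(1 + jωRC).
Step 3 — Denominator: 1 + jωRC = 1 + j·374.5·150·8.73e-08 = 1 + j0.004904.
Step 4 — H = 1 - j0.004904.
Step 5 — Magnitude: |H| = 1 (-0.0 dB); phase: φ = -0.3°.

|H| = 1 (-0.0 dB), φ = -0.3°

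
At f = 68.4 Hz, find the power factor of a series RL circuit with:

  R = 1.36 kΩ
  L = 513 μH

Step 1 — Angular frequency: ω = 2π·f = 2π·68.4 = 429.8 rad/s.
Step 2 — Component impedances:
  R: Z = R = 1360 Ω
  L: Z = jωL = j·429.8·0.000513 = 0 + j0.2205 Ω
Step 3 — Series combination: Z_total = R + L = 1360 + j0.2205 Ω = 1360∠0.0° Ω.
Step 4 — Power factor: PF = cos(φ) = Re(Z)/|Z| = 1360/1360 = 1.
Step 5 — Type: Im(Z) = 0.2205 ⇒ lagging (phase φ = 0.0°).

PF = 1 (lagging, φ = 0.0°)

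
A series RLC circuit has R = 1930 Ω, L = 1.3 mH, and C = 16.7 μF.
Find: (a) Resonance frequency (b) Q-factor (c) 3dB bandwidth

Step 1 — Resonance: ω₀ = 1/√(LC) = 1/√(0.0013·1.67e-05) = 6787 rad/s.
Step 2 — f₀ = ω₀/(2π) = 1080 Hz.
Step 3 — Series Q: Q = ω₀L/R = 6787·0.0013/1930 = 0.004571.
Step 4 — Bandwidth: Δω = ω₀/Q = 1.485e+06 rad/s; BW = Δω/(2π) = 2.363e+05 Hz.

(a) f₀ = 1080 Hz  (b) Q = 0.004571  (c) BW = 2.363e+05 Hz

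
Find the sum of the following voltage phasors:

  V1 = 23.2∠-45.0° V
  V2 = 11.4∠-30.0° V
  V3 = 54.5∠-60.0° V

Step 1 — Convert each phasor to rectangular form:
  V1 = 23.2·(cos(-45.0°) + j·sin(-45.0°)) = 16.4 - j16.4 V
  V2 = 11.4·(cos(-30.0°) + j·sin(-30.0°)) = 9.873 - j5.7 V
  V3 = 54.5·(cos(-60.0°) + j·sin(-60.0°)) = 27.25 - j47.2 V
Step 2 — Sum components: V_total = 53.53 - j69.3 V.
Step 3 — Convert to polar: |V_total| = 87.57 V, ∠V_total = -52.3°.

V_total = 87.57∠-52.3° V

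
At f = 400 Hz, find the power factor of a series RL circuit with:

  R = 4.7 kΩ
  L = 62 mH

Step 1 — Angular frequency: ω = 2π·f = 2π·400 = 2513 rad/s.
Step 2 — Component impedances:
  R: Z = R = 4700 Ω
  L: Z = jωL = j·2513·0.062 = 0 + j155.8 Ω
Step 3 — Series combination: Z_total = R + L = 4700 + j155.8 Ω = 4703∠1.9° Ω.
Step 4 — Power factor: PF = cos(φ) = Re(Z)/|Z| = 4700/4702.58 = 0.9995.
Step 5 — Type: Im(Z) = 155.8 ⇒ lagging (phase φ = 1.9°).

PF = 0.9995 (lagging, φ = 1.9°)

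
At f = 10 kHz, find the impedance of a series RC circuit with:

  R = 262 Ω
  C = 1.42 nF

Step 1 — Angular frequency: ω = 2π·f = 2π·1e+04 = 6.283e+04 rad/s.
Step 2 — Component impedances:
  R: Z = R = 262 Ω
  C: Z = 1/(jωC) = -j/(ω·C) = 0 - j1.121e+04 Ω
Step 3 — Series combination: Z_total = R + C = 262 - j1.121e+04 Ω = 1.121e+04∠-88.7° Ω.

Z = 262 - j1.121e+04 Ω = 1.121e+04∠-88.7° Ω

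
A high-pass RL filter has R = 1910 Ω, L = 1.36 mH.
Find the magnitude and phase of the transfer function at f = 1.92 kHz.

Step 1 — Angular frequency: ω = 2π·1920 = 1.206e+04 rad/s.
Step 2 — Transfer function: H(jω) = jωL/(R + jωL).
Step 3 — Numerator jωL = j·16.41; denominator R + jωL = 1910 + j16.41.
Step 4 — H = 7.378e-05 + j0.008589.
Step 5 — Magnitude: |H| = 0.00859 (-41.3 dB); phase: φ = 89.5°.

|H| = 0.00859 (-41.3 dB), φ = 89.5°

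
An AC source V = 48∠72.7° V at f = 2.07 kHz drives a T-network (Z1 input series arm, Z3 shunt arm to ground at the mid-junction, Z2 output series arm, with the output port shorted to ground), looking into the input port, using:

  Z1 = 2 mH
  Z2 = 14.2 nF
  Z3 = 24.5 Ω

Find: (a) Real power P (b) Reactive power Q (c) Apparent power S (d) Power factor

Step 1 — Angular frequency: ω = 2π·f = 2π·2070 = 1.301e+04 rad/s.
Step 2 — Component impedances:
  Z1: Z = jωL = j·1.301e+04·0.002 = 0 + j26.01 Ω
  Z2: Z = 1/(jωC) = -j/(ω·C) = 0 - j5415 Ω
  Z3: Z = R = 24.5 Ω
Step 3 — With the output port shorted to ground, the output series arm Z2 runs from the junction to ground; the shunt arm Z3 also runs from the junction to ground. They appear in parallel: Z3 || Z2 = 24.5 - j0.1109 Ω.
Step 4 — Series with input arm Z1: Z_in = Z1 + (Z3 || Z2) = 24.5 + j25.9 Ω = 35.65∠46.6° Ω.
Step 5 — Source phasor: V = 48∠72.7° V = 14.27 + j45.83 V.
Step 6 — Current: I = V / Z = 1.209 + j0.5924 A = 1.346∠26.1° A.
Step 7 — Complex power: S = V·I* = 44.41 + j46.95 VA.
Step 8 — Real power: P = Re(S) = 44.41 W.
Step 9 — Reactive power: Q = Im(S) = 46.95 VAR.
Step 10 — Apparent power: |S| = 64.62 VA.
Step 11 — Power factor: PF = P/|S| = 0.6872 (lagging).

(a) P = 44.41 W  (b) Q = 46.95 VAR  (c) S = 64.62 VA  (d) PF = 0.6872 (lagging)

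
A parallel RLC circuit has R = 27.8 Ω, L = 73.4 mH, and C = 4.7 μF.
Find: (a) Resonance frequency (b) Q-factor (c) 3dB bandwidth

Step 1 — Resonance: ω₀ = 1/√(LC) = 1/√(0.0734·4.7e-06) = 1703 rad/s.
Step 2 — f₀ = ω₀/(2π) = 271 Hz.
Step 3 — Parallel Q: Q = R/(ω₀L) = 27.8/(1703·0.0734) = 0.2225.
Step 4 — Bandwidth: Δω = ω₀/Q = 7653 rad/s; BW = Δω/(2π) = 1218 Hz.

(a) f₀ = 271 Hz  (b) Q = 0.2225  (c) BW = 1218 Hz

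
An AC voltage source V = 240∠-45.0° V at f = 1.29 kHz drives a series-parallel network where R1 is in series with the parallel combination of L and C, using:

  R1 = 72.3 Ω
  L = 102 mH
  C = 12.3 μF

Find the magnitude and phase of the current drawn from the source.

Step 1 — Angular frequency: ω = 2π·f = 2π·1290 = 8105 rad/s.
Step 2 — Component impedances:
  R1: Z = R = 72.3 Ω
  L: Z = jωL = j·8105·0.102 = 0 + j826.7 Ω
  C: Z = 1/(jωC) = -j/(ω·C) = 0 - j10.03 Ω
Step 3 — Parallel branch: L || C = 1/(1/L + 1/C) = 0 - j10.15 Ω.
Step 4 — Series with R1: Z_total = R1 + (L || C) = 72.3 - j10.15 Ω = 73.01∠-8.0° Ω.
Step 5 — Source phasor: V = 240∠-45.0° V = 169.7 - j169.7 V.
Step 6 — Ohm's law: I = V / Z_total = (169.7 - j169.7) / (72.3 - j10.15) = 2.625 - j1.979 A.
Step 7 — Convert to polar: |I| = 3.287 A, ∠I = -37.0°.

I = 3.287∠-37.0° A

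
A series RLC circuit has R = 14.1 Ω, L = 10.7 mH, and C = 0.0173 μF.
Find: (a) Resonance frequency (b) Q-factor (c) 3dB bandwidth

Step 1 — Resonance: ω₀ = 1/√(LC) = 1/√(0.0107·1.73e-08) = 7.35e+04 rad/s.
Step 2 — f₀ = ω₀/(2π) = 1.17e+04 Hz.
Step 3 — Series Q: Q = ω₀L/R = 7.35e+04·0.0107/14.1 = 55.78.
Step 4 — Bandwidth: Δω = ω₀/Q = 1318 rad/s; BW = Δω/(2π) = 209.7 Hz.

(a) f₀ = 1.17e+04 Hz  (b) Q = 55.78  (c) BW = 209.7 Hz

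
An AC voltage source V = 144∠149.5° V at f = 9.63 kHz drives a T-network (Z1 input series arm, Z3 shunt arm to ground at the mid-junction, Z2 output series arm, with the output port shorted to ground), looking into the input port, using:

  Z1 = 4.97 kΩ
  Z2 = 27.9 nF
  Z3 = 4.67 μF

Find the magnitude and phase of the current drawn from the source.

Step 1 — Angular frequency: ω = 2π·f = 2π·9630 = 6.051e+04 rad/s.
Step 2 — Component impedances:
  Z1: Z = R = 4970 Ω
  Z2: Z = 1/(jωC) = -j/(ω·C) = 0 - j592.4 Ω
  Z3: Z = 1/(jωC) = -j/(ω·C) = 0 - j3.539 Ω
Step 3 — With the output port shorted to ground, the output series arm Z2 runs from the junction to ground; the shunt arm Z3 also runs from the junction to ground. They appear in parallel: Z3 || Z2 = 0 - j3.518 Ω.
Step 4 — Series with input arm Z1: Z_in = Z1 + (Z3 || Z2) = 4970 - j3.518 Ω = 4970∠-0.0° Ω.
Step 5 — Source phasor: V = 144∠149.5° V = -124.1 + j73.09 V.
Step 6 — Ohm's law: I = V / Z_total = (-124.1 + j73.09) / (4970 - j3.518) = -0.02498 + j0.01469 A.
Step 7 — Convert to polar: |I| = 0.02897 A, ∠I = 149.5°.

I = 0.02897∠149.5° A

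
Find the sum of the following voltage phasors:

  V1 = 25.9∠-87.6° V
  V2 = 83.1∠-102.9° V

Step 1 — Convert each phasor to rectangular form:
  V1 = 25.9·(cos(-87.6°) + j·sin(-87.6°)) = 1.085 - j25.88 V
  V2 = 83.1·(cos(-102.9°) + j·sin(-102.9°)) = -18.55 - j81 V
Step 2 — Sum components: V_total = -17.47 - j106.9 V.
Step 3 — Convert to polar: |V_total| = 108.3 V, ∠V_total = -99.3°.

V_total = 108.3∠-99.3° V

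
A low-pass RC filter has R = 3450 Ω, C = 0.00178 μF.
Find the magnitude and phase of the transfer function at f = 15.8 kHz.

Step 1 — Angular frequency: ω = 2π·1.58e+04 = 9.927e+04 rad/s.
Step 2 — Transfer function: H(jω) = 1/(1 + jωRC).
Step 3 — Denominator: 1 + jωRC = 1 + j·9.927e+04·3450·1.78e-09 = 1 + j0.6096.
Step 4 — H = 0.729 - j0.4445.
Step 5 — Magnitude: |H| = 0.8538 (-1.4 dB); phase: φ = -31.4°.

|H| = 0.8538 (-1.4 dB), φ = -31.4°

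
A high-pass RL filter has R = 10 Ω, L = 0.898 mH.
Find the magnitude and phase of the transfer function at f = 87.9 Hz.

Step 1 — Angular frequency: ω = 2π·87.9 = 552.3 rad/s.
Step 2 — Transfer function: H(jω) = jωL/(R + jωL).
Step 3 — Numerator jωL = j·0.496; denominator R + jωL = 10 + j0.496.
Step 4 — H = 0.002454 + j0.04947.
Step 5 — Magnitude: |H| = 0.04953 (-26.1 dB); phase: φ = 87.2°.

|H| = 0.04953 (-26.1 dB), φ = 87.2°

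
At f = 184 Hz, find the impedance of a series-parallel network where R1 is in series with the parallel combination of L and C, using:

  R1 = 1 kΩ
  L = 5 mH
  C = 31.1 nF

Step 1 — Angular frequency: ω = 2π·f = 2π·184 = 1156 rad/s.
Step 2 — Component impedances:
  R1: Z = R = 1000 Ω
  L: Z = jωL = j·1156·0.005 = 0 + j5.781 Ω
  C: Z = 1/(jωC) = -j/(ω·C) = 0 - j2.781e+04 Ω
Step 3 — Parallel branch: L || C = 1/(1/L + 1/C) = 0 + j5.782 Ω.
Step 4 — Series with R1: Z_total = R1 + (L || C) = 1000 + j5.782 Ω = 1000∠0.3° Ω.

Z = 1000 + j5.782 Ω = 1000∠0.3° Ω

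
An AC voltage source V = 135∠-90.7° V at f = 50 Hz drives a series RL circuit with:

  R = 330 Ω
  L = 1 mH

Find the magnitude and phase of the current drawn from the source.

Step 1 — Angular frequency: ω = 2π·f = 2π·50 = 314.2 rad/s.
Step 2 — Component impedances:
  R: Z = R = 330 Ω
  L: Z = jωL = j·314.2·0.001 = 0 + j0.3142 Ω
Step 3 — Series combination: Z_total = R + L = 330 + j0.3142 Ω = 330∠0.1° Ω.
Step 4 — Source phasor: V = 135∠-90.7° V = -1.649 - j135 V.
Step 5 — Ohm's law: I = V / Z_total = (-1.649 - j135) / (330 + j0.3142) = -0.005387 - j0.4091 A.
Step 6 — Convert to polar: |I| = 0.4091 A, ∠I = -90.8°.

I = 0.4091∠-90.8° A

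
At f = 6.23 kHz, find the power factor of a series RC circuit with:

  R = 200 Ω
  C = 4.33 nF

Step 1 — Angular frequency: ω = 2π·f = 2π·6230 = 3.914e+04 rad/s.
Step 2 — Component impedances:
  R: Z = R = 200 Ω
  C: Z = 1/(jωC) = -j/(ω·C) = 0 - j5900 Ω
Step 3 — Series combination: Z_total = R + C = 200 - j5900 Ω = 5903∠-88.1° Ω.
Step 4 — Power factor: PF = cos(φ) = Re(Z)/|Z| = 200/5903 = 0.03388.
Step 5 — Type: Im(Z) = -5900 ⇒ leading (phase φ = -88.1°).

PF = 0.03388 (leading, φ = -88.1°)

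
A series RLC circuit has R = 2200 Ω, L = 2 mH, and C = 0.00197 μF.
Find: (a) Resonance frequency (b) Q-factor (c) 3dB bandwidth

Step 1 — Resonance: ω₀ = 1/√(LC) = 1/√(0.002·1.97e-09) = 5.038e+05 rad/s.
Step 2 — f₀ = ω₀/(2π) = 8.018e+04 Hz.
Step 3 — Series Q: Q = ω₀L/R = 5.038e+05·0.002/2200 = 0.458.
Step 4 — Bandwidth: Δω = ω₀/Q = 1.1e+06 rad/s; BW = Δω/(2π) = 1.751e+05 Hz.

(a) f₀ = 8.018e+04 Hz  (b) Q = 0.458  (c) BW = 1.751e+05 Hz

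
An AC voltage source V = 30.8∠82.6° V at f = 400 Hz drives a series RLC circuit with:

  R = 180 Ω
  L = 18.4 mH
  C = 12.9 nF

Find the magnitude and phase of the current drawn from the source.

Step 1 — Angular frequency: ω = 2π·f = 2π·400 = 2513 rad/s.
Step 2 — Component impedances:
  R: Z = R = 180 Ω
  L: Z = jωL = j·2513·0.0184 = 0 + j46.24 Ω
  C: Z = 1/(jωC) = -j/(ω·C) = 0 - j3.084e+04 Ω
Step 3 — Series combination: Z_total = R + L + C = 180 - j3.08e+04 Ω = 3.08e+04∠-89.7° Ω.
Step 4 — Source phasor: V = 30.8∠82.6° V = 3.967 + j30.54 V.
Step 5 — Ohm's law: I = V / Z_total = (3.967 + j30.54) / (180 - j3.08e+04) = -0.000991 + j0.0001346 A.
Step 6 — Convert to polar: |I| = 0.001 A, ∠I = 172.3°.

I = 0.001∠172.3° A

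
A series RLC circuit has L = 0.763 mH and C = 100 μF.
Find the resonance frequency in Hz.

Step 1 — Resonance condition Im(Z)=0 gives ω₀ = 1/√(LC).
Step 2 — ω₀ = 1/√(0.000763·0.0001) = 3620 rad/s.
Step 3 — f₀ = ω₀/(2π) = 576.2 Hz.

f₀ = 576.2 Hz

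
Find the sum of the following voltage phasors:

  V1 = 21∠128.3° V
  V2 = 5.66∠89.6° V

Step 1 — Convert each phasor to rectangular form:
  V1 = 21·(cos(128.3°) + j·sin(128.3°)) = -13.02 + j16.48 V
  V2 = 5.66·(cos(89.6°) + j·sin(89.6°)) = 0.03951 + j5.66 V
Step 2 — Sum components: V_total = -12.98 + j22.14 V.
Step 3 — Convert to polar: |V_total| = 25.66 V, ∠V_total = 120.4°.

V_total = 25.66∠120.4° V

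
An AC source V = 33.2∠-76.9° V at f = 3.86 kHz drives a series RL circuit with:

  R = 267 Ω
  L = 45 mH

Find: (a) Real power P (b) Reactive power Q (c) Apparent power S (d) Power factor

Step 1 — Angular frequency: ω = 2π·f = 2π·3860 = 2.425e+04 rad/s.
Step 2 — Component impedances:
  R: Z = R = 267 Ω
  L: Z = jωL = j·2.425e+04·0.045 = 0 + j1091 Ω
Step 3 — Series combination: Z_total = R + L = 267 + j1091 Ω = 1124∠76.3° Ω.
Step 4 — Source phasor: V = 33.2∠-76.9° V = 7.525 - j32.34 V.
Step 5 — Current: I = V / Z = -0.02636 - j0.01334 A = 0.02955∠-153.2° A.
Step 6 — Complex power: S = V·I* = 0.2331 + j0.9529 VA.
Step 7 — Real power: P = Re(S) = 0.2331 W.
Step 8 — Reactive power: Q = Im(S) = 0.9529 VAR.
Step 9 — Apparent power: |S| = 0.981 VA.
Step 10 — Power factor: PF = P/|S| = 0.2376 (lagging).

(a) P = 0.2331 W  (b) Q = 0.9529 VAR  (c) S = 0.981 VA  (d) PF = 0.2376 (lagging)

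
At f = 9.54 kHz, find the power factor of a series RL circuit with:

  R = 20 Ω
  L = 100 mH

Step 1 — Angular frequency: ω = 2π·f = 2π·9540 = 5.994e+04 rad/s.
Step 2 — Component impedances:
  R: Z = R = 20 Ω
  L: Z = jωL = j·5.994e+04·0.1 = 0 + j5994 Ω
Step 3 — Series combination: Z_total = R + L = 20 + j5994 Ω = 5994∠89.8° Ω.
Step 4 — Power factor: PF = cos(φ) = Re(Z)/|Z| = 20/5994 = 0.003337.
Step 5 — Type: Im(Z) = 5994 ⇒ lagging (phase φ = 89.8°).

PF = 0.003337 (lagging, φ = 89.8°)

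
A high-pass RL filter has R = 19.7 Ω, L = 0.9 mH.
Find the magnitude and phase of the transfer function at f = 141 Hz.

Step 1 — Angular frequency: ω = 2π·141 = 885.9 rad/s.
Step 2 — Transfer function: H(jω) = jωL/(R + jωL).
Step 3 — Numerator jωL = j·0.7973; denominator R + jωL = 19.7 + j0.7973.
Step 4 — H = 0.001635 + j0.04041.
Step 5 — Magnitude: |H| = 0.04044 (-27.9 dB); phase: φ = 87.7°.

|H| = 0.04044 (-27.9 dB), φ = 87.7°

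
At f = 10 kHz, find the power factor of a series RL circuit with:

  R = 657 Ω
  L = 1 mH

Step 1 — Angular frequency: ω = 2π·f = 2π·1e+04 = 6.283e+04 rad/s.
Step 2 — Component impedances:
  R: Z = R = 657 Ω
  L: Z = jωL = j·6.283e+04·0.001 = 0 + j62.83 Ω
Step 3 — Series combination: Z_total = R + L = 657 + j62.83 Ω = 660∠5.5° Ω.
Step 4 — Power factor: PF = cos(φ) = Re(Z)/|Z| = 657/660 = 0.9955.
Step 5 — Type: Im(Z) = 62.83 ⇒ lagging (phase φ = 5.5°).

PF = 0.9955 (lagging, φ = 5.5°)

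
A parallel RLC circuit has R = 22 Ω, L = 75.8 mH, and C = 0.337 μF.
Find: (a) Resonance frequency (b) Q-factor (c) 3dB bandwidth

Step 1 — Resonance: ω₀ = 1/√(LC) = 1/√(0.0758·3.37e-07) = 6257 rad/s.
Step 2 — f₀ = ω₀/(2π) = 995.8 Hz.
Step 3 — Parallel Q: Q = R/(ω₀L) = 22/(6257·0.0758) = 0.04639.
Step 4 — Bandwidth: Δω = ω₀/Q = 1.349e+05 rad/s; BW = Δω/(2π) = 2.147e+04 Hz.

(a) f₀ = 995.8 Hz  (b) Q = 0.04639  (c) BW = 2.147e+04 Hz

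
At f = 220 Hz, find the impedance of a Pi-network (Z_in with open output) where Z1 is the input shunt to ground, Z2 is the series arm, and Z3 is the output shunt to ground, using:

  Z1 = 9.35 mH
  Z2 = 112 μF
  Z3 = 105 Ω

Step 1 — Angular frequency: ω = 2π·f = 2π·220 = 1382 rad/s.
Step 2 — Component impedances:
  Z1: Z = jωL = j·1382·0.00935 = 0 + j12.92 Ω
  Z2: Z = 1/(jωC) = -j/(ω·C) = 0 - j6.459 Ω
  Z3: Z = R = 105 Ω
Step 3 — With open output, the series arm Z2 and the output shunt Z3 appear in series to ground: Z2 + Z3 = 105 - j6.459 Ω.
Step 4 — Parallel with input shunt Z1: Z_in = Z1 || (Z2 + Z3) = 1.585 + j12.83 Ω = 12.92∠83.0° Ω.

Z = 1.585 + j12.83 Ω = 12.92∠83.0° Ω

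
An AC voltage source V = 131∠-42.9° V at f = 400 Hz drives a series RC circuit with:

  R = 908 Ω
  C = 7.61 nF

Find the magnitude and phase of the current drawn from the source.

Step 1 — Angular frequency: ω = 2π·f = 2π·400 = 2513 rad/s.
Step 2 — Component impedances:
  R: Z = R = 908 Ω
  C: Z = 1/(jωC) = -j/(ω·C) = 0 - j5.228e+04 Ω
Step 3 — Series combination: Z_total = R + C = 908 - j5.228e+04 Ω = 5.229e+04∠-89.0° Ω.
Step 4 — Source phasor: V = 131∠-42.9° V = 95.96 - j89.17 V.
Step 5 — Ohm's law: I = V / Z_total = (95.96 - j89.17) / (908 - j5.228e+04) = 0.001737 + j0.001805 A.
Step 6 — Convert to polar: |I| = 0.002505 A, ∠I = 46.1°.

I = 0.002505∠46.1° A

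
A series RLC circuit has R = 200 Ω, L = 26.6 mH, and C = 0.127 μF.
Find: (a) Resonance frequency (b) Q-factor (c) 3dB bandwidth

Step 1 — Resonance: ω₀ = 1/√(LC) = 1/√(0.0266·1.27e-07) = 1.721e+04 rad/s.
Step 2 — f₀ = ω₀/(2π) = 2738 Hz.
Step 3 — Series Q: Q = ω₀L/R = 1.721e+04·0.0266/200 = 2.288.
Step 4 — Bandwidth: Δω = ω₀/Q = 7519 rad/s; BW = Δω/(2π) = 1197 Hz.

(a) f₀ = 2738 Hz  (b) Q = 2.288  (c) BW = 1197 Hz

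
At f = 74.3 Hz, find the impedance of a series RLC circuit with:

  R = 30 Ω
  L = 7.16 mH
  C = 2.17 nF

Step 1 — Angular frequency: ω = 2π·f = 2π·74.3 = 466.8 rad/s.
Step 2 — Component impedances:
  R: Z = R = 30 Ω
  L: Z = jωL = j·466.8·0.00716 = 0 + j3.343 Ω
  C: Z = 1/(jωC) = -j/(ω·C) = 0 - j9.871e+05 Ω
Step 3 — Series combination: Z_total = R + L + C = 30 - j9.871e+05 Ω = 9.871e+05∠-90.0° Ω.

Z = 30 - j9.871e+05 Ω = 9.871e+05∠-90.0° Ω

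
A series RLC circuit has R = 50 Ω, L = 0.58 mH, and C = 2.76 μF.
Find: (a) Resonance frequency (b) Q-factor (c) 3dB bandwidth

Step 1 — Resonance: ω₀ = 1/√(LC) = 1/√(0.00058·2.76e-06) = 2.499e+04 rad/s.
Step 2 — f₀ = ω₀/(2π) = 3978 Hz.
Step 3 — Series Q: Q = ω₀L/R = 2.499e+04·0.00058/50 = 0.2899.
Step 4 — Bandwidth: Δω = ω₀/Q = 8.621e+04 rad/s; BW = Δω/(2π) = 1.372e+04 Hz.

(a) f₀ = 3978 Hz  (b) Q = 0.2899  (c) BW = 1.372e+04 Hz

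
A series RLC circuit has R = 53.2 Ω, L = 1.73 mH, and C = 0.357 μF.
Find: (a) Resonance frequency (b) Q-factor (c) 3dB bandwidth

Step 1 — Resonance: ω₀ = 1/√(LC) = 1/√(0.00173·3.57e-07) = 4.024e+04 rad/s.
Step 2 — f₀ = ω₀/(2π) = 6404 Hz.
Step 3 — Series Q: Q = ω₀L/R = 4.024e+04·0.00173/53.2 = 1.309.
Step 4 — Bandwidth: Δω = ω₀/Q = 3.075e+04 rad/s; BW = Δω/(2π) = 4894 Hz.

(a) f₀ = 6404 Hz  (b) Q = 1.309  (c) BW = 4894 Hz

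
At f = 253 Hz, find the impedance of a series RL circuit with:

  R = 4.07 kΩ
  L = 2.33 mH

Step 1 — Angular frequency: ω = 2π·f = 2π·253 = 1590 rad/s.
Step 2 — Component impedances:
  R: Z = R = 4070 Ω
  L: Z = jωL = j·1590·0.00233 = 0 + j3.704 Ω
Step 3 — Series combination: Z_total = R + L = 4070 + j3.704 Ω = 4070∠0.1° Ω.

Z = 4070 + j3.704 Ω = 4070∠0.1° Ω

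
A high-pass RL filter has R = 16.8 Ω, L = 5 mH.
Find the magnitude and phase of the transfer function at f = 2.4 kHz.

Step 1 — Angular frequency: ω = 2π·2400 = 1.508e+04 rad/s.
Step 2 — Transfer function: H(jω) = jωL/(R + jωL).
Step 3 — Numerator jωL = j·75.4; denominator R + jωL = 16.8 + j75.4.
Step 4 — H = 0.9527 + j0.2123.
Step 5 — Magnitude: |H| = 0.9761 (-0.2 dB); phase: φ = 12.6°.

|H| = 0.9761 (-0.2 dB), φ = 12.6°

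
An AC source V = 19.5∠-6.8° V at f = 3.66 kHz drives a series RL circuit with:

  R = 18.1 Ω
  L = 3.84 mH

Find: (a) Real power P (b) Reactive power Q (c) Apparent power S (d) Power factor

Step 1 — Angular frequency: ω = 2π·f = 2π·3660 = 2.3e+04 rad/s.
Step 2 — Component impedances:
  R: Z = R = 18.1 Ω
  L: Z = jωL = j·2.3e+04·0.00384 = 0 + j88.31 Ω
Step 3 — Series combination: Z_total = R + L = 18.1 + j88.31 Ω = 90.14∠78.4° Ω.
Step 4 — Source phasor: V = 19.5∠-6.8° V = 19.36 - j2.309 V.
Step 5 — Current: I = V / Z = 0.01804 - j0.2156 A = 0.2163∠-85.2° A.
Step 6 — Complex power: S = V·I* = 0.847 + j4.132 VA.
Step 7 — Real power: P = Re(S) = 0.847 W.
Step 8 — Reactive power: Q = Im(S) = 4.132 VAR.
Step 9 — Apparent power: |S| = 4.218 VA.
Step 10 — Power factor: PF = P/|S| = 0.2008 (lagging).

(a) P = 0.847 W  (b) Q = 4.132 VAR  (c) S = 4.218 VA  (d) PF = 0.2008 (lagging)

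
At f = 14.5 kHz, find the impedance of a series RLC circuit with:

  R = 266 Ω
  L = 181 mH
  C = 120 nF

Step 1 — Angular frequency: ω = 2π·f = 2π·1.45e+04 = 9.111e+04 rad/s.
Step 2 — Component impedances:
  R: Z = R = 266 Ω
  L: Z = jωL = j·9.111e+04·0.181 = 0 + j1.649e+04 Ω
  C: Z = 1/(jωC) = -j/(ω·C) = 0 - j91.47 Ω
Step 3 — Series combination: Z_total = R + L + C = 266 + j1.64e+04 Ω = 1.64e+04∠89.1° Ω.

Z = 266 + j1.64e+04 Ω = 1.64e+04∠89.1° Ω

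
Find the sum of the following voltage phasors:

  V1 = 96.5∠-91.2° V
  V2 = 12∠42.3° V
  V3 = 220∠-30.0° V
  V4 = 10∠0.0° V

Step 1 — Convert each phasor to rectangular form:
  V1 = 96.5·(cos(-91.2°) + j·sin(-91.2°)) = -2.021 - j96.48 V
  V2 = 12·(cos(42.3°) + j·sin(42.3°)) = 8.876 + j8.076 V
  V3 = 220·(cos(-30.0°) + j·sin(-30.0°)) = 190.5 - j110 V
  V4 = 10·(cos(0.0°) + j·sin(0.0°)) = 10 V
Step 2 — Sum components: V_total = 207.4 - j198.4 V.
Step 3 — Convert to polar: |V_total| = 287 V, ∠V_total = -43.7°.

V_total = 287∠-43.7° V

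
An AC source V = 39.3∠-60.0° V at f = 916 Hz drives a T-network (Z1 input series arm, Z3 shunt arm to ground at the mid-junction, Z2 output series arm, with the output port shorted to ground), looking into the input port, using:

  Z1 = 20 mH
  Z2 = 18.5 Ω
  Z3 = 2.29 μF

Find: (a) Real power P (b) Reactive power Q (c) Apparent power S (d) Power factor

Step 1 — Angular frequency: ω = 2π·f = 2π·916 = 5755 rad/s.
Step 2 — Component impedances:
  Z1: Z = jωL = j·5755·0.02 = 0 + j115.1 Ω
  Z2: Z = R = 18.5 Ω
  Z3: Z = 1/(jωC) = -j/(ω·C) = 0 - j75.87 Ω
Step 3 — With the output port shorted to ground, the output series arm Z2 runs from the junction to ground; the shunt arm Z3 also runs from the junction to ground. They appear in parallel: Z3 || Z2 = 17.46 - j4.258 Ω.
Step 4 — Series with input arm Z1: Z_in = Z1 + (Z3 || Z2) = 17.46 + j110.9 Ω = 112.2∠81.0° Ω.
Step 5 — Source phasor: V = 39.3∠-60.0° V = 19.65 - j34.03 V.
Step 6 — Current: I = V / Z = -0.2724 - j0.2202 A = 0.3502∠-141.0° A.
Step 7 — Complex power: S = V·I* = 2.142 + j13.6 VA.
Step 8 — Real power: P = Re(S) = 2.142 W.
Step 9 — Reactive power: Q = Im(S) = 13.6 VAR.
Step 10 — Apparent power: |S| = 13.76 VA.
Step 11 — Power factor: PF = P/|S| = 0.1556 (lagging).

(a) P = 2.142 W  (b) Q = 13.6 VAR  (c) S = 13.76 VA  (d) PF = 0.1556 (lagging)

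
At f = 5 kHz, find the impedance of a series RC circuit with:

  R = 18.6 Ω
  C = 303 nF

Step 1 — Angular frequency: ω = 2π·f = 2π·5000 = 3.142e+04 rad/s.
Step 2 — Component impedances:
  R: Z = R = 18.6 Ω
  C: Z = 1/(jωC) = -j/(ω·C) = 0 - j105.1 Ω
Step 3 — Series combination: Z_total = R + C = 18.6 - j105.1 Ω = 106.7∠-80.0° Ω.

Z = 18.6 - j105.1 Ω = 106.7∠-80.0° Ω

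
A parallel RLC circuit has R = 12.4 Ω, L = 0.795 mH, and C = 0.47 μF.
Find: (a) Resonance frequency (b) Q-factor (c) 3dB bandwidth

Step 1 — Resonance: ω₀ = 1/√(LC) = 1/√(0.000795·4.7e-07) = 5.173e+04 rad/s.
Step 2 — f₀ = ω₀/(2π) = 8234 Hz.
Step 3 — Parallel Q: Q = R/(ω₀L) = 12.4/(5.173e+04·0.000795) = 0.3015.
Step 4 — Bandwidth: Δω = ω₀/Q = 1.716e+05 rad/s; BW = Δω/(2π) = 2.731e+04 Hz.

(a) f₀ = 8234 Hz  (b) Q = 0.3015  (c) BW = 2.731e+04 Hz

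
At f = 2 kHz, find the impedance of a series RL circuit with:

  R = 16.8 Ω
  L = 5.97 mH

Step 1 — Angular frequency: ω = 2π·f = 2π·2000 = 1.257e+04 rad/s.
Step 2 — Component impedances:
  R: Z = R = 16.8 Ω
  L: Z = jωL = j·1.257e+04·0.00597 = 0 + j75.02 Ω
Step 3 — Series combination: Z_total = R + L = 16.8 + j75.02 Ω = 76.88∠77.4° Ω.

Z = 16.8 + j75.02 Ω = 76.88∠77.4° Ω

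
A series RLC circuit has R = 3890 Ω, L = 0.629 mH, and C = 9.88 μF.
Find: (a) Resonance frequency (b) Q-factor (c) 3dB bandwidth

Step 1 — Resonance condition Im(Z)=0 gives ω₀ = 1/√(LC).
Step 2 — ω₀ = 1/√(0.000629·9.88e-06) = 1.269e+04 rad/s.
Step 3 — f₀ = ω₀/(2π) = 2019 Hz.
Step 4 — Series Q: Q = ω₀L/R = 1.269e+04·0.000629/3890 = 0.002051.
Step 5 — 3dB bandwidth: Δω = ω₀/Q = 6.184e+06 rad/s; BW = Δω/(2π) = 9.843e+05 Hz.

(a) f₀ = 2019 Hz  (b) Q = 0.002051  (c) BW = 9.843e+05 Hz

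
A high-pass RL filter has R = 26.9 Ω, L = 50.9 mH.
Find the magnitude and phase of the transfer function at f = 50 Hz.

Step 1 — Angular frequency: ω = 2π·50 = 314.2 rad/s.
Step 2 — Transfer function: H(jω) = jωL/(R + jωL).
Step 3 — Numerator jωL = j·15.99; denominator R + jωL = 26.9 + j15.99.
Step 4 — H = 0.2611 + j0.4392.
Step 5 — Magnitude: |H| = 0.511 (-5.8 dB); phase: φ = 59.3°.

|H| = 0.511 (-5.8 dB), φ = 59.3°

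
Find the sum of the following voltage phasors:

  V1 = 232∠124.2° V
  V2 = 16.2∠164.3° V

Step 1 — Convert each phasor to rectangular form:
  V1 = 232·(cos(124.2°) + j·sin(124.2°)) = -130.4 + j191.9 V
  V2 = 16.2·(cos(164.3°) + j·sin(164.3°)) = -15.6 + j4.384 V
Step 2 — Sum components: V_total = -146 + j196.3 V.
Step 3 — Convert to polar: |V_total| = 244.6 V, ∠V_total = 126.6°.

V_total = 244.6∠126.6° V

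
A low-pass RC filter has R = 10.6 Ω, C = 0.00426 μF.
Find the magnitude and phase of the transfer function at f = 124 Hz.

Step 1 — Angular frequency: ω = 2π·124 = 779.1 rad/s.
Step 2 — Transfer function: H(jω) = 1/(1 + jωRC).
Step 3 — Denominator: 1 + jωRC = 1 + j·779.1·10.6·4.26e-09 = 1 + j3.518e-05.
Step 4 — H = 1 - j3.518e-05.
Step 5 — Magnitude: |H| = 1 (-0.0 dB); phase: φ = -0.0°.

|H| = 1 (-0.0 dB), φ = -0.0°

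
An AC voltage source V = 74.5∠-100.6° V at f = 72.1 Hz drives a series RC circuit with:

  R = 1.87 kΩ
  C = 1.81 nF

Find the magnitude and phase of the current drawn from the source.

Step 1 — Angular frequency: ω = 2π·f = 2π·72.1 = 453 rad/s.
Step 2 — Component impedances:
  R: Z = R = 1870 Ω
  C: Z = 1/(jωC) = -j/(ω·C) = 0 - j1.22e+06 Ω
Step 3 — Series combination: Z_total = R + C = 1870 - j1.22e+06 Ω = 1.22e+06∠-89.9° Ω.
Step 4 — Source phasor: V = 74.5∠-100.6° V = -13.7 - j73.23 V.
Step 5 — Ohm's law: I = V / Z_total = (-13.7 - j73.23) / (1870 - j1.22e+06) = 6.003e-05 - j1.133e-05 A.
Step 6 — Convert to polar: |I| = 6.109e-05 A, ∠I = -10.7°.

I = 6.109e-05∠-10.7° A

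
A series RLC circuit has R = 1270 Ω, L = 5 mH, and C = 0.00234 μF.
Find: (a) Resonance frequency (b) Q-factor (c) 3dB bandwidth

Step 1 — Resonance: ω₀ = 1/√(LC) = 1/√(0.005·2.34e-09) = 2.924e+05 rad/s.
Step 2 — f₀ = ω₀/(2π) = 4.653e+04 Hz.
Step 3 — Series Q: Q = ω₀L/R = 2.924e+05·0.005/1270 = 1.151.
Step 4 — Bandwidth: Δω = ω₀/Q = 2.54e+05 rad/s; BW = Δω/(2π) = 4.043e+04 Hz.

(a) f₀ = 4.653e+04 Hz  (b) Q = 1.151  (c) BW = 4.043e+04 Hz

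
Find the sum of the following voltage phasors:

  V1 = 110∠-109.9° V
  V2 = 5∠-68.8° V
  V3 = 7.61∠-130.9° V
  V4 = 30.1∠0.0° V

Step 1 — Convert each phasor to rectangular form:
  V1 = 110·(cos(-109.9°) + j·sin(-109.9°)) = -37.44 - j103.4 V
  V2 = 5·(cos(-68.8°) + j·sin(-68.8°)) = 1.808 - j4.662 V
  V3 = 7.61·(cos(-130.9°) + j·sin(-130.9°)) = -4.983 - j5.752 V
  V4 = 30.1·(cos(0.0°) + j·sin(0.0°)) = 30.1 V
Step 2 — Sum components: V_total = -10.52 - j113.8 V.
Step 3 — Convert to polar: |V_total| = 114.3 V, ∠V_total = -95.3°.

V_total = 114.3∠-95.3° V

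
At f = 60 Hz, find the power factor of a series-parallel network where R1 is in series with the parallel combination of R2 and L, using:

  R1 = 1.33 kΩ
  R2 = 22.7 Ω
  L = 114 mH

Step 1 — Angular frequency: ω = 2π·f = 2π·60 = 377 rad/s.
Step 2 — Component impedances:
  R1: Z = R = 1330 Ω
  R2: Z = R = 22.7 Ω
  L: Z = jωL = j·377·0.114 = 0 + j42.98 Ω
Step 3 — Parallel branch: R2 || L = 1/(1/R2 + 1/L) = 17.75 + j9.375 Ω.
Step 4 — Series with R1: Z_total = R1 + (R2 || L) = 1348 + j9.375 Ω = 1348∠0.4° Ω.
Step 5 — Power factor: PF = cos(φ) = Re(Z)/|Z| = 1348/1348 = 1.
Step 6 — Type: Im(Z) = 9.375 ⇒ lagging (phase φ = 0.4°).

PF = 1 (lagging, φ = 0.4°)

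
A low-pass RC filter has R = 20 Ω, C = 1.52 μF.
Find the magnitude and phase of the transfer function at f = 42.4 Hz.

Step 1 — Angular frequency: ω = 2π·42.4 = 266.4 rad/s.
Step 2 — Transfer function: H(jω) = 1/(1 + jωRC).
Step 3 — Denominator: 1 + jωRC = 1 + j·266.4·20·1.52e-06 = 1 + j0.008099.
Step 4 — H = 0.9999 - j0.008098.
Step 5 — Magnitude: |H| = 1 (-0.0 dB); phase: φ = -0.5°.

|H| = 1 (-0.0 dB), φ = -0.5°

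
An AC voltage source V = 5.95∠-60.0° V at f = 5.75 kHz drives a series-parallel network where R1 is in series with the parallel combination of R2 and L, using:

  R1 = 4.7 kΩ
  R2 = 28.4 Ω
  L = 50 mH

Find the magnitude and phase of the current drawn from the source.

Step 1 — Angular frequency: ω = 2π·f = 2π·5750 = 3.613e+04 rad/s.
Step 2 — Component impedances:
  R1: Z = R = 4700 Ω
  R2: Z = R = 28.4 Ω
  L: Z = jωL = j·3.613e+04·0.05 = 0 + j1806 Ω
Step 3 — Parallel branch: R2 || L = 1/(1/R2 + 1/L) = 28.39 + j0.4464 Ω.
Step 4 — Series with R1: Z_total = R1 + (R2 || L) = 4728 + j0.4464 Ω = 4728∠0.0° Ω.
Step 5 — Source phasor: V = 5.95∠-60.0° V = 2.975 - j5.153 V.
Step 6 — Ohm's law: I = V / Z_total = (2.975 - j5.153) / (4728 + j0.4464) = 0.0006291 - j0.00109 A.
Step 7 — Convert to polar: |I| = 0.001258 A, ∠I = -60.0°.

I = 0.001258∠-60.0° A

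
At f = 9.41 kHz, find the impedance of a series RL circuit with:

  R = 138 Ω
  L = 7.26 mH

Step 1 — Angular frequency: ω = 2π·f = 2π·9410 = 5.912e+04 rad/s.
Step 2 — Component impedances:
  R: Z = R = 138 Ω
  L: Z = jωL = j·5.912e+04·0.00726 = 0 + j429.2 Ω
Step 3 — Series combination: Z_total = R + L = 138 + j429.2 Ω = 450.9∠72.2° Ω.

Z = 138 + j429.2 Ω = 450.9∠72.2° Ω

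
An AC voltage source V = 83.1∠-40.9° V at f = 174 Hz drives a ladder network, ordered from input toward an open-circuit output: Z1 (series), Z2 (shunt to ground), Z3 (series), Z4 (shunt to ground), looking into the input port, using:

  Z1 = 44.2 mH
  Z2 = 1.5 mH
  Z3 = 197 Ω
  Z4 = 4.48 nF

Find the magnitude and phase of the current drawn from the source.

Step 1 — Angular frequency: ω = 2π·f = 2π·174 = 1093 rad/s.
Step 2 — Component impedances:
  Z1: Z = jωL = j·1093·0.0442 = 0 + j48.32 Ω
  Z2: Z = jωL = j·1093·0.0015 = 0 + j1.64 Ω
  Z3: Z = R = 197 Ω
  Z4: Z = 1/(jωC) = -j/(ω·C) = 0 - j2.042e+05 Ω
Step 3 — Ladder network (open output): work backward from the far end, alternating series and parallel combinations. Z_in = 0 + j49.96 Ω = 49.96∠90.0° Ω.
Step 4 — Source phasor: V = 83.1∠-40.9° V = 62.81 - j54.41 V.
Step 5 — Ohm's law: I = V / Z_total = (62.81 - j54.41) / (0 + j49.96) = -1.089 - j1.257 A.
Step 6 — Convert to polar: |I| = 1.663 A, ∠I = -130.9°.

I = 1.663∠-130.9° A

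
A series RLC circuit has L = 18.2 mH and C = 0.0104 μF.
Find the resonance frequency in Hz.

Step 1 — Resonance condition Im(Z)=0 gives ω₀ = 1/√(LC).
Step 2 — ω₀ = 1/√(0.0182·1.04e-08) = 7.269e+04 rad/s.
Step 3 — f₀ = ω₀/(2π) = 1.157e+04 Hz.

f₀ = 1.157e+04 Hz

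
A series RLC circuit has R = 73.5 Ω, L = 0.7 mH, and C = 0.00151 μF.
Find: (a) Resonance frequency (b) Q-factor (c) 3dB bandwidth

Step 1 — Resonance condition Im(Z)=0 gives ω₀ = 1/√(LC).
Step 2 — ω₀ = 1/√(0.0007·1.51e-09) = 9.727e+05 rad/s.
Step 3 — f₀ = ω₀/(2π) = 1.548e+05 Hz.
Step 4 — Series Q: Q = ω₀L/R = 9.727e+05·0.0007/73.5 = 9.263.
Step 5 — 3dB bandwidth: Δω = ω₀/Q = 1.05e+05 rad/s; BW = Δω/(2π) = 1.671e+04 Hz.

(a) f₀ = 1.548e+05 Hz  (b) Q = 9.263  (c) BW = 1.671e+04 Hz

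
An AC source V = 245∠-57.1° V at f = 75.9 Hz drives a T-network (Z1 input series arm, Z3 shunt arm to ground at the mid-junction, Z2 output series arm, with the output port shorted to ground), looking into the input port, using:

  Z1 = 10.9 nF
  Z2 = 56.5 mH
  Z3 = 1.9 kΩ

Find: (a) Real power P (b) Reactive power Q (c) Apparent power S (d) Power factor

Step 1 — Angular frequency: ω = 2π·f = 2π·75.9 = 476.9 rad/s.
Step 2 — Component impedances:
  Z1: Z = 1/(jωC) = -j/(ω·C) = 0 - j1.924e+05 Ω
  Z2: Z = jωL = j·476.9·0.0565 = 0 + j26.94 Ω
  Z3: Z = R = 1900 Ω
Step 3 — With the output port shorted to ground, the output series arm Z2 runs from the junction to ground; the shunt arm Z3 also runs from the junction to ground. They appear in parallel: Z3 || Z2 = 0.382 + j26.94 Ω.
Step 4 — Series with input arm Z1: Z_in = Z1 + (Z3 || Z2) = 0.382 - j1.923e+05 Ω = 1.923e+05∠-90.0° Ω.
Step 5 — Source phasor: V = 245∠-57.1° V = 133.1 - j205.7 V.
Step 6 — Current: I = V / Z = 0.001069 + j0.0006919 A = 0.001274∠32.9° A.
Step 7 — Complex power: S = V·I* = 6.198e-07 - j0.3121 VA.
Step 8 — Real power: P = Re(S) = 6.198e-07 W.
Step 9 — Reactive power: Q = Im(S) = -0.3121 VAR.
Step 10 — Apparent power: |S| = 0.3121 VA.
Step 11 — Power factor: PF = P/|S| = 1.986e-06 (leading).

(a) P = 6.198e-07 W  (b) Q = -0.3121 VAR  (c) S = 0.3121 VA  (d) PF = 1.986e-06 (leading)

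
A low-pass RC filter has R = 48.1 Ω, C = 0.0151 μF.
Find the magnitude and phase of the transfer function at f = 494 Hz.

Step 1 — Angular frequency: ω = 2π·494 = 3104 rad/s.
Step 2 — Transfer function: H(jω) = 1/(1 + jωRC).
Step 3 — Denominator: 1 + jωRC = 1 + j·3104·48.1·1.51e-08 = 1 + j0.002254.
Step 4 — H = 1 - j0.002254.
Step 5 — Magnitude: |H| = 1 (-0.0 dB); phase: φ = -0.1°.

|H| = 1 (-0.0 dB), φ = -0.1°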